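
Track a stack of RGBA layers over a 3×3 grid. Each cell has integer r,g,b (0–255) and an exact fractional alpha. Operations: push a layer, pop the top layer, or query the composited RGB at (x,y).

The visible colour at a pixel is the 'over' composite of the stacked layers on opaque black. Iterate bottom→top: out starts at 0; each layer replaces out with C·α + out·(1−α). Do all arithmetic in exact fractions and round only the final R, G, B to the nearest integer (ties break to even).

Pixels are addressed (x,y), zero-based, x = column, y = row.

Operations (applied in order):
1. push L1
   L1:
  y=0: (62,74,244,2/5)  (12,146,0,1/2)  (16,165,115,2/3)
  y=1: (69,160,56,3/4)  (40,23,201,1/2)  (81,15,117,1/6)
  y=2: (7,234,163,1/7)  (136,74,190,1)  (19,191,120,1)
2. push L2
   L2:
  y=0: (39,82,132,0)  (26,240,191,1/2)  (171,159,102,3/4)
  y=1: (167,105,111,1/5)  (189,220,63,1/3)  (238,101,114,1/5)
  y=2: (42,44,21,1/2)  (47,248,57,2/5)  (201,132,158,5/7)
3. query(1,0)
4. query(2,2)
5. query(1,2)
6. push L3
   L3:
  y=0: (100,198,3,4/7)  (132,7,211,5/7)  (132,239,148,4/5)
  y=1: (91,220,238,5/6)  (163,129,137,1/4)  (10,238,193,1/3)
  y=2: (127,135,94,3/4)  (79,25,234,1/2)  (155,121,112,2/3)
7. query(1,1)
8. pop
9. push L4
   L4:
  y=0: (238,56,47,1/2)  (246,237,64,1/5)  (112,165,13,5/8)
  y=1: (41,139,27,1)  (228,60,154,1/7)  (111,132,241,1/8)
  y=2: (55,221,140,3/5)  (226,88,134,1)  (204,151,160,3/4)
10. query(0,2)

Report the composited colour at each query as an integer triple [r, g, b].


query (1,0) [L1,L2] — begin 0,0,0
L1 α=1/2: [6, 73, 0]
L2 α=1/2: [16, 313/2, 191/2]
→ [16, 156, 96]

at x=2,y=2 over L1,L2:
after L1 α=1: [19, 191, 120]
after L2 α=5/7: [149, 1042/7, 1030/7]
rounded: [149, 149, 147]

(1,2) stack=L1,L2; from [0,0,0]:
+L1 (α=1) → [136, 74, 190]
+L2 (α=2/5) → [502/5, 718/5, 684/5]
rounded: [100, 144, 137]

(1,1) stack=L1,L2,L3; from [0,0,0]:
+L1 (α=1/2) → [20, 23/2, 201/2]
+L2 (α=1/3) → [229/3, 81, 88]
+L3 (α=1/4) → [98, 93, 401/4]
rounded: [98, 93, 100]

(0,2) stack=L1,L2,L4; from [0,0,0]:
after L1 α=1/7: [1, 234/7, 163/7]
after L2 α=1/2: [43/2, 271/7, 155/7]
after L4 α=3/5: [208/5, 5183/35, 650/7]
rounded: [42, 148, 93]


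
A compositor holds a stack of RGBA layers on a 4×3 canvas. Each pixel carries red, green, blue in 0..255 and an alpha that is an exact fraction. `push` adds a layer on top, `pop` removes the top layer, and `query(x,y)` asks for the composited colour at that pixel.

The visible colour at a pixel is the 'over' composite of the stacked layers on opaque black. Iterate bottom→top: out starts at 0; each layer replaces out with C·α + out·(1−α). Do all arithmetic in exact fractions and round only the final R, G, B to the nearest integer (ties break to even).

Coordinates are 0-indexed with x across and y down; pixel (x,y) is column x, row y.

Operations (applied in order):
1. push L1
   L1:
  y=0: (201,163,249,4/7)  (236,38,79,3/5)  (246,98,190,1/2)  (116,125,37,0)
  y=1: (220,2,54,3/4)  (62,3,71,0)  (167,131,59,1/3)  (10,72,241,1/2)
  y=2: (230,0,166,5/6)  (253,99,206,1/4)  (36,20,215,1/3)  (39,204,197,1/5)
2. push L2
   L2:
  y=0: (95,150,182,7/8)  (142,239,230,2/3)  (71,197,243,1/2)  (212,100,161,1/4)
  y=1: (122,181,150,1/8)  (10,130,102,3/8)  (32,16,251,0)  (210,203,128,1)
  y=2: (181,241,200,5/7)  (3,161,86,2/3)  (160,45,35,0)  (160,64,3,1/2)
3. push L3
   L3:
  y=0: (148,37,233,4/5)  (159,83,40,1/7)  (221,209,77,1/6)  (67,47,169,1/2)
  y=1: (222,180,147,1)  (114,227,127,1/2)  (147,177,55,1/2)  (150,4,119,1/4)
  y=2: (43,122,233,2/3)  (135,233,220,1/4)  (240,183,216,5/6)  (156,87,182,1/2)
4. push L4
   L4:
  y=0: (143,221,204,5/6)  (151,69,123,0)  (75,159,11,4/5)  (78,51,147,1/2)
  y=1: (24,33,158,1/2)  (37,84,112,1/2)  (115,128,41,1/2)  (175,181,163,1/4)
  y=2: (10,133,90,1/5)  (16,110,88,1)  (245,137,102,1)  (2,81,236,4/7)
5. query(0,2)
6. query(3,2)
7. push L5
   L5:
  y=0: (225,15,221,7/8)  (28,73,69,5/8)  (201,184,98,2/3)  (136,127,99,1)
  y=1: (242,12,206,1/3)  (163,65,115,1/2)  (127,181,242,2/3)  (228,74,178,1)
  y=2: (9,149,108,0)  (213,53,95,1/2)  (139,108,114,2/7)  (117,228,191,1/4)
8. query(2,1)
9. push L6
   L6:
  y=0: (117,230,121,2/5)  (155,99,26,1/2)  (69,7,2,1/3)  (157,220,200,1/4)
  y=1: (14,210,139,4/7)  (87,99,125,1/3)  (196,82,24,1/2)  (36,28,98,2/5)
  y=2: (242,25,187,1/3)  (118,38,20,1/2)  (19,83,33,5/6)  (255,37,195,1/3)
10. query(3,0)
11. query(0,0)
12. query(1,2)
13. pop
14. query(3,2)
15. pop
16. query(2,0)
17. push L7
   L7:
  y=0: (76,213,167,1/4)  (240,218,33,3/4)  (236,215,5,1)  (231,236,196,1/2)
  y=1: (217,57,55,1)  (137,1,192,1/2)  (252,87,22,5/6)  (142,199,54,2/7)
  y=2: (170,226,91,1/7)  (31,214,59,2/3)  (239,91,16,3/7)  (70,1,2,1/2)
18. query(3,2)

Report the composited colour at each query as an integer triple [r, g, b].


query (0,2) [L1,L2,L3,L4] — begin 0,0,0
L1 α=5/6: [575/3, 0, 415/3]
L2 α=5/7: [3865/21, 1205/7, 3830/21]
L3 α=2/3: [5671/63, 971/7, 13616/63]
L4 α=1/5: [23314/315, 963/7, 60134/315]
→ [74, 138, 191]

query (3,2) [L1,L2,L3,L4] — begin 0,0,0
after L1 α=1/5: [39/5, 204/5, 197/5]
after L2 α=1/2: [839/10, 262/5, 106/5]
after L3 α=1/2: [2399/20, 697/10, 508/5]
after L4 α=4/7: [1051/20, 5331/70, 892/5]
rounded: [53, 76, 178]

at x=2,y=1 over L1,L2,L3,L4,L5:
L1 α=1/3: [167/3, 131/3, 59/3]
L2 α=0: [167/3, 131/3, 59/3]
L3 α=1/2: [304/3, 331/3, 112/3]
L4 α=1/2: [649/6, 715/6, 235/6]
L5 α=2/3: [2173/18, 2887/18, 3139/18]
= [121, 160, 174]

at x=3,y=0 over L1,L2,L3,L4,L5,L6:
+L1 (α=0) → [0, 0, 0]
+L2 (α=1/4) → [53, 25, 161/4]
+L3 (α=1/2) → [60, 36, 837/8]
+L4 (α=1/2) → [69, 87/2, 2013/16]
+L5 (α=1) → [136, 127, 99]
+L6 (α=1/4) → [565/4, 601/4, 497/4]
→ [141, 150, 124]

at x=0,y=0 over L1,L2,L3,L4,L5,L6:
L1 α=4/7: [804/7, 652/7, 996/7]
L2 α=7/8: [5459/56, 4001/28, 4957/28]
L3 α=4/5: [38611/280, 1629/28, 31053/140]
L4 α=5/6: [238811/1680, 32569/168, 57951/280]
L5 α=7/8: [2884811/13440, 50209/1344, 491111/2240]
L6 α=2/5: [3933131/22400, 256289/2240, 2015413/11200]
= [176, 114, 180]

(1,2) stack=L1,L2,L3,L4,L5,L6; from [0,0,0]:
after L1 α=1/4: [253/4, 99/4, 103/2]
after L2 α=2/3: [277/12, 1387/12, 149/2]
after L3 α=1/4: [817/16, 2319/16, 887/8]
after L4 α=1: [16, 110, 88]
after L5 α=1/2: [229/2, 163/2, 183/2]
after L6 α=1/2: [465/4, 239/4, 223/4]
rounded: [116, 60, 56]

query (3,2) [L1,L2,L3,L4,L5] — begin 0,0,0
+L1 (α=1/5) → [39/5, 204/5, 197/5]
+L2 (α=1/2) → [839/10, 262/5, 106/5]
+L3 (α=1/2) → [2399/20, 697/10, 508/5]
+L4 (α=4/7) → [1051/20, 5331/70, 892/5]
+L5 (α=1/4) → [5493/80, 31953/280, 3631/20]
= [69, 114, 182]

at x=2,y=0 over L1,L2,L3,L4:
+L1 (α=1/2) → [123, 49, 95]
+L2 (α=1/2) → [97, 123, 169]
+L3 (α=1/6) → [353/3, 412/3, 461/3]
+L4 (α=4/5) → [1253/15, 464/3, 593/15]
rounded: [84, 155, 40]

at x=3,y=2 over L1,L2,L3,L4,L7:
+L1 (α=1/5) → [39/5, 204/5, 197/5]
+L2 (α=1/2) → [839/10, 262/5, 106/5]
+L3 (α=1/2) → [2399/20, 697/10, 508/5]
+L4 (α=4/7) → [1051/20, 5331/70, 892/5]
+L7 (α=1/2) → [2451/40, 5401/140, 451/5]
rounded: [61, 39, 90]


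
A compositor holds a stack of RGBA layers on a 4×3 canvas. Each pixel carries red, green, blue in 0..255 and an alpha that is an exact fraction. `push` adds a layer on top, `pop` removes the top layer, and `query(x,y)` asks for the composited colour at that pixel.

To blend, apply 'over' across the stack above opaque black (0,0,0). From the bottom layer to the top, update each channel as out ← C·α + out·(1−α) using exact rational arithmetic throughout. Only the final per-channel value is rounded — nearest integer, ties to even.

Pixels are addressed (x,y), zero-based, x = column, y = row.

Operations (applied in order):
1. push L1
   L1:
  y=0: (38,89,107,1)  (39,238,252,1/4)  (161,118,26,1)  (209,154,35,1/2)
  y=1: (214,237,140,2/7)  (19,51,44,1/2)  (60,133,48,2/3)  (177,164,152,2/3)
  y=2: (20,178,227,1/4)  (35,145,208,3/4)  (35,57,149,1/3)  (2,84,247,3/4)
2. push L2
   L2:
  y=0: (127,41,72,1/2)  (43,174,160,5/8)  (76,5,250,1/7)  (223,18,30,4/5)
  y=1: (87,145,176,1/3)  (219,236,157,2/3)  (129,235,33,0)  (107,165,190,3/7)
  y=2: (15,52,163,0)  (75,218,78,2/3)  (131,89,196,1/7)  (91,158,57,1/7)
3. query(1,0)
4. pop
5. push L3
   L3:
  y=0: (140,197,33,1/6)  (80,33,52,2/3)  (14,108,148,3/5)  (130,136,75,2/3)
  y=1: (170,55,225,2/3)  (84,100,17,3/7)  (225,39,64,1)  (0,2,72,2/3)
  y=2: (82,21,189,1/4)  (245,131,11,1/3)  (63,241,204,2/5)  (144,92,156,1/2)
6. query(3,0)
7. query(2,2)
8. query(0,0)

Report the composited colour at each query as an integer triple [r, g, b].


(1,0) stack=L1,L2; from [0,0,0]:
after L1 α=1/4: [39/4, 119/2, 63]
after L2 α=5/8: [977/32, 2097/16, 989/8]
= [31, 131, 124]

at x=3,y=0 over L1,L3:
+L1 (α=1/2) → [209/2, 77, 35/2]
+L3 (α=2/3) → [243/2, 349/3, 335/6]
rounded: [122, 116, 56]

(2,2) stack=L1,L3; from [0,0,0]:
after L1 α=1/3: [35/3, 19, 149/3]
after L3 α=2/5: [161/5, 539/5, 557/5]
rounded: [32, 108, 111]

(0,0) stack=L1,L3; from [0,0,0]:
after L1 α=1: [38, 89, 107]
after L3 α=1/6: [55, 107, 284/3]
→ [55, 107, 95]


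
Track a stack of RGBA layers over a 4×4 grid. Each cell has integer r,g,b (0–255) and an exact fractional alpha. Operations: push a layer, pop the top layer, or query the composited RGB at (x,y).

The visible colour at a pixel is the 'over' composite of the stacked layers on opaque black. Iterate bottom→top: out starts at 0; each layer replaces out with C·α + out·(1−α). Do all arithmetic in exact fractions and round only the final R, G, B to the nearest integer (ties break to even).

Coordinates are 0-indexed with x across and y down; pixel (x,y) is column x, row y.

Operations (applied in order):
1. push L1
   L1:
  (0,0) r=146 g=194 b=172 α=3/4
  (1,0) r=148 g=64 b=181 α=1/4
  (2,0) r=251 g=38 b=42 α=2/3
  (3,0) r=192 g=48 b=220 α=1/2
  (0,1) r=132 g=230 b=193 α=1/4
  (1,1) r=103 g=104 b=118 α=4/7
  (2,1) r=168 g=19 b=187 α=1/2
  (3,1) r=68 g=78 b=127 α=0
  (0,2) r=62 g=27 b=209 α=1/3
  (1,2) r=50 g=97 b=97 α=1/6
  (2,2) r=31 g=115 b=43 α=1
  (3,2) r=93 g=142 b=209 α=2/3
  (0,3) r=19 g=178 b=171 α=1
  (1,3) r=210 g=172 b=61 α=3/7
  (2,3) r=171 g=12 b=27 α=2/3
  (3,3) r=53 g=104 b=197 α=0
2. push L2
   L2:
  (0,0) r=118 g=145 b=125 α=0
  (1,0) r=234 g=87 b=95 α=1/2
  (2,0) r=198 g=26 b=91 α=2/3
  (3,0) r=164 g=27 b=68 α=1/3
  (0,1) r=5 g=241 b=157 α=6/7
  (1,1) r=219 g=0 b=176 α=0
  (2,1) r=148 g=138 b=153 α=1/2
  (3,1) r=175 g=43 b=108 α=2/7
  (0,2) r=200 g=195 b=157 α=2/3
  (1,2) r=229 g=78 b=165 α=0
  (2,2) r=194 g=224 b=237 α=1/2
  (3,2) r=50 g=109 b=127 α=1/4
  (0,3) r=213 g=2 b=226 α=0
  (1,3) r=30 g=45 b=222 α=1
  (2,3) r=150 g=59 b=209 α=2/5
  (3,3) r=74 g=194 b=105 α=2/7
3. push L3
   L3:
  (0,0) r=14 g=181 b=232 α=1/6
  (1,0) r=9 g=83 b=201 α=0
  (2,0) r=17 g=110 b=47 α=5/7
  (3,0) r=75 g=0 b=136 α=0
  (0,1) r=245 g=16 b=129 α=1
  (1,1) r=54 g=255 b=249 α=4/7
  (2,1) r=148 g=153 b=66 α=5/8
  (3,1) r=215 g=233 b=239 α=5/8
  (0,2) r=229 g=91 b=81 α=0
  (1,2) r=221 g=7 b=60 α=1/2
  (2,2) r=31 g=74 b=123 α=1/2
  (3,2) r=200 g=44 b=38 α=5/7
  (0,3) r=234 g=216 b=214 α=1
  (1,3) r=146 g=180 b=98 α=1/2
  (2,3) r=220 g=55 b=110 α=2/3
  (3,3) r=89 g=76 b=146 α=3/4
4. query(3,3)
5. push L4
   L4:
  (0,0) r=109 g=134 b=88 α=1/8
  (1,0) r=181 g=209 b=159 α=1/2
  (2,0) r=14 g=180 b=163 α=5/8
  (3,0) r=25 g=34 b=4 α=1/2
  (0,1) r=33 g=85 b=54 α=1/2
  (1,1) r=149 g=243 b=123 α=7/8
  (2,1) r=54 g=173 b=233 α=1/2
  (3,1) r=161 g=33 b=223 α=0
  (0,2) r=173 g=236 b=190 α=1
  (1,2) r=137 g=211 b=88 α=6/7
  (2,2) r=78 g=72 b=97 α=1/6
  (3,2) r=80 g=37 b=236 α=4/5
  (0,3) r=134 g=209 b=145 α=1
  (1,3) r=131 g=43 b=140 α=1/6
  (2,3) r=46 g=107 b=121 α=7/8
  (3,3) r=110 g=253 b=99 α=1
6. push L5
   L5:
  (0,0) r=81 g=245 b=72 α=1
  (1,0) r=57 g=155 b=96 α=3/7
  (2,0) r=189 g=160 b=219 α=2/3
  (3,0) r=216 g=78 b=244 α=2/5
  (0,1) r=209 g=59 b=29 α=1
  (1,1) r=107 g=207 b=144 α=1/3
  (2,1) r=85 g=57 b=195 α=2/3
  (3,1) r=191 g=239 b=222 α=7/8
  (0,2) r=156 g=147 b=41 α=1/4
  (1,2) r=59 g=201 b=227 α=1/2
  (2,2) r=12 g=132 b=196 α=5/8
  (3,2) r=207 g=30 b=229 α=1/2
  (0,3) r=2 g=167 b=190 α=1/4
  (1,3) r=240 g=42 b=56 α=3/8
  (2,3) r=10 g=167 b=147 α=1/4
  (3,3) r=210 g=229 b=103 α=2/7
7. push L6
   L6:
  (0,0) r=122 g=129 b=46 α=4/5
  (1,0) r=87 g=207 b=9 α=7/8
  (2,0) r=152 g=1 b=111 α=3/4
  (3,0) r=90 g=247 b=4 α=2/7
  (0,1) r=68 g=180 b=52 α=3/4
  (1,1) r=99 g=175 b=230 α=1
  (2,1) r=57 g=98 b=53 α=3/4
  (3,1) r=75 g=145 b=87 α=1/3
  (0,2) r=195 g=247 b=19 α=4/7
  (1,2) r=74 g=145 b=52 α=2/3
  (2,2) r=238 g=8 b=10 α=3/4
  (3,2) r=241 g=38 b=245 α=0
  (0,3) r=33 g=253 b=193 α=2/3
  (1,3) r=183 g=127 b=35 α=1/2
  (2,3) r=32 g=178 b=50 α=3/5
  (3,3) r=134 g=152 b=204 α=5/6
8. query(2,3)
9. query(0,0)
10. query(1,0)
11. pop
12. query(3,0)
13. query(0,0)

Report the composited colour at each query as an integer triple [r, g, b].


(3,3) stack=L1,L2,L3; from [0,0,0]:
after L1 α=0: [0, 0, 0]
after L2 α=2/7: [148/7, 388/7, 30]
after L3 α=3/4: [2017/28, 496/7, 117]
rounded: [72, 71, 117]

at x=2,y=3 over L1,L2,L3,L4,L5,L6:
after L1 α=2/3: [114, 8, 18]
after L2 α=2/5: [642/5, 142/5, 472/5]
after L3 α=2/3: [2842/15, 692/15, 524/5]
after L4 α=7/8: [959/15, 11927/120, 4759/40]
after L5 α=1/4: [1009/20, 18607/160, 20157/160]
after L6 α=3/5: [1969/50, 61327/400, 32157/400]
= [39, 153, 80]

(0,0) stack=L1,L2,L3,L4,L5,L6; from [0,0,0]:
+L1 (α=3/4) → [219/2, 291/2, 129]
+L2 (α=0) → [219/2, 291/2, 129]
+L3 (α=1/6) → [1123/12, 1817/12, 877/6]
+L4 (α=1/8) → [9169/96, 14327/96, 6667/48]
+L5 (α=1) → [81, 245, 72]
+L6 (α=4/5) → [569/5, 761/5, 256/5]
→ [114, 152, 51]

query (1,0) [L1,L2,L3,L4,L5,L6] — begin 0,0,0
L1 α=1/4: [37, 16, 181/4]
L2 α=1/2: [271/2, 103/2, 561/8]
L3 α=0: [271/2, 103/2, 561/8]
L4 α=1/2: [633/4, 521/4, 1833/16]
L5 α=3/7: [804/7, 986/7, 2985/28]
L6 α=7/8: [5067/56, 11129/56, 4749/224]
rounded: [90, 199, 21]

(3,0) stack=L1,L2,L3,L4,L5; from [0,0,0]:
after L1 α=1/2: [96, 24, 110]
after L2 α=1/3: [356/3, 25, 96]
after L3 α=0: [356/3, 25, 96]
after L4 α=1/2: [431/6, 59/2, 50]
after L5 α=2/5: [259/2, 489/10, 638/5]
→ [130, 49, 128]

at x=0,y=0 over L1,L2,L3,L4,L5:
after L1 α=3/4: [219/2, 291/2, 129]
after L2 α=0: [219/2, 291/2, 129]
after L3 α=1/6: [1123/12, 1817/12, 877/6]
after L4 α=1/8: [9169/96, 14327/96, 6667/48]
after L5 α=1: [81, 245, 72]
= [81, 245, 72]


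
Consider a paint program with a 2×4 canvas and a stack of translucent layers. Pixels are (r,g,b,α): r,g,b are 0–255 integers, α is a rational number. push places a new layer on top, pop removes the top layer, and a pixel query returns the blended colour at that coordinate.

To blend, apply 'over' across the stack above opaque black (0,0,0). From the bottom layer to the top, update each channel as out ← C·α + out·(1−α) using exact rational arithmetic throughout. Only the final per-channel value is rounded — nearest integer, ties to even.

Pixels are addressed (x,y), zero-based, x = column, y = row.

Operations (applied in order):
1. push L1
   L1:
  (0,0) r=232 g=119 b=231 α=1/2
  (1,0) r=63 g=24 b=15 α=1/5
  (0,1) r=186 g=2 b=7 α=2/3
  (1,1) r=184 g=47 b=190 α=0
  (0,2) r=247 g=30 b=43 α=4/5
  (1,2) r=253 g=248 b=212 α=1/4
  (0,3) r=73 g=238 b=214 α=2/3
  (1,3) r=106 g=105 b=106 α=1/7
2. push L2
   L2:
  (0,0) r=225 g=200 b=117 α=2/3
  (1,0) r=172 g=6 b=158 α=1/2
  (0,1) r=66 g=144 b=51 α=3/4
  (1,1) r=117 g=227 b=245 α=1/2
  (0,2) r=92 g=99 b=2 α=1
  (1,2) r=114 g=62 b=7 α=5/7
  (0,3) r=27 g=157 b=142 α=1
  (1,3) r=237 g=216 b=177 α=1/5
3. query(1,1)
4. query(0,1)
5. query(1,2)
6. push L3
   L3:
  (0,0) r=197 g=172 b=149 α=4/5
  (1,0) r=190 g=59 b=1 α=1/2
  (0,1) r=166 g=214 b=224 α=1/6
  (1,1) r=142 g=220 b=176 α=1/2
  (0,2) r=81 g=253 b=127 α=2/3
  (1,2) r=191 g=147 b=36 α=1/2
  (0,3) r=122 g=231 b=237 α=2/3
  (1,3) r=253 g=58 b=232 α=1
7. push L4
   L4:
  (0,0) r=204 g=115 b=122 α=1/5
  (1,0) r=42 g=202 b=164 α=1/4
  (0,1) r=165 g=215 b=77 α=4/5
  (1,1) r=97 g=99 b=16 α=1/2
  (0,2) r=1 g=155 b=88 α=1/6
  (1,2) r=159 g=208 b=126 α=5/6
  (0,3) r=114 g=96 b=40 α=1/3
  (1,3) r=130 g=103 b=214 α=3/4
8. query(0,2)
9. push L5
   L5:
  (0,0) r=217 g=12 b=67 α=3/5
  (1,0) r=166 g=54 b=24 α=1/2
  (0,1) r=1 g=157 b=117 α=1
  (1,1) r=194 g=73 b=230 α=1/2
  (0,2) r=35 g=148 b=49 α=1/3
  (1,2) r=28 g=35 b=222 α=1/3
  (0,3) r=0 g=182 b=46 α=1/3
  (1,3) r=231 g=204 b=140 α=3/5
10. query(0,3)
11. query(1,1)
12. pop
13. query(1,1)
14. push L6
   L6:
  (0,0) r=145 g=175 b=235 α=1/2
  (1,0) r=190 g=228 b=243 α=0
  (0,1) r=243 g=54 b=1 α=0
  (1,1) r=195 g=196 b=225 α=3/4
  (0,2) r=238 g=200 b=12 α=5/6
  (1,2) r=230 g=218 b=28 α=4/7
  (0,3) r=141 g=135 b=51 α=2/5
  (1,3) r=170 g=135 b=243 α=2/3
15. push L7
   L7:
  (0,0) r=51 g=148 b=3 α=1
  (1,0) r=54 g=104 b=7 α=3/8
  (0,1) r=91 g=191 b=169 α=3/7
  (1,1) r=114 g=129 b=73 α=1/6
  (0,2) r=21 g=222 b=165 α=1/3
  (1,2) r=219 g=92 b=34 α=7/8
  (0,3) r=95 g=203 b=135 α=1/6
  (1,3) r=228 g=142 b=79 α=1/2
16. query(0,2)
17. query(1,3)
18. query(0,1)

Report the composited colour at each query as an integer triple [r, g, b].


at x=1,y=1 over L1,L2:
L1 α=0: [0, 0, 0]
L2 α=1/2: [117/2, 227/2, 245/2]
= [58, 114, 122]

query (0,1) [L1,L2] — begin 0,0,0
+L1 (α=2/3) → [124, 4/3, 14/3]
+L2 (α=3/4) → [161/2, 325/3, 473/12]
= [80, 108, 39]

at x=1,y=2 over L1,L2:
after L1 α=1/4: [253/4, 62, 53]
after L2 α=5/7: [199/2, 62, 141/7]
→ [100, 62, 20]

at x=0,y=2 over L1,L2,L3,L4:
+L1 (α=4/5) → [988/5, 24, 172/5]
+L2 (α=1) → [92, 99, 2]
+L3 (α=2/3) → [254/3, 605/3, 256/3]
+L4 (α=1/6) → [1273/18, 1745/9, 772/9]
→ [71, 194, 86]

query (0,3) [L1,L2,L3,L4,L5] — begin 0,0,0
+L1 (α=2/3) → [146/3, 476/3, 428/3]
+L2 (α=1) → [27, 157, 142]
+L3 (α=2/3) → [271/3, 619/3, 616/3]
+L4 (α=1/3) → [884/9, 1526/9, 1352/9]
+L5 (α=1/3) → [1768/27, 4690/27, 3118/27]
= [65, 174, 115]

query (1,1) [L1,L2,L3,L4,L5] — begin 0,0,0
L1 α=0: [0, 0, 0]
L2 α=1/2: [117/2, 227/2, 245/2]
L3 α=1/2: [401/4, 667/4, 597/4]
L4 α=1/2: [789/8, 1063/8, 661/8]
L5 α=1/2: [2341/16, 1647/16, 2501/16]
= [146, 103, 156]

(1,1) stack=L1,L2,L3,L4; from [0,0,0]:
+L1 (α=0) → [0, 0, 0]
+L2 (α=1/2) → [117/2, 227/2, 245/2]
+L3 (α=1/2) → [401/4, 667/4, 597/4]
+L4 (α=1/2) → [789/8, 1063/8, 661/8]
= [99, 133, 83]

query (0,2) [L1,L2,L3,L4,L6,L7] — begin 0,0,0
L1 α=4/5: [988/5, 24, 172/5]
L2 α=1: [92, 99, 2]
L3 α=2/3: [254/3, 605/3, 256/3]
L4 α=1/6: [1273/18, 1745/9, 772/9]
L6 α=5/6: [22693/108, 10745/54, 656/27]
L7 α=1/3: [23827/162, 16739/81, 5767/81]
→ [147, 207, 71]

query (1,3) [L1,L2,L3,L4,L6,L7] — begin 0,0,0
L1 α=1/7: [106/7, 15, 106/7]
L2 α=1/5: [2083/35, 276/5, 1663/35]
L3 α=1: [253, 58, 232]
L4 α=3/4: [643/4, 367/4, 437/2]
L6 α=2/3: [2003/12, 1447/12, 1409/6]
L7 α=1/2: [4739/24, 3151/24, 1883/12]
→ [197, 131, 157]

(0,1) stack=L1,L2,L3,L4,L6,L7; from [0,0,0]:
+L1 (α=2/3) → [124, 4/3, 14/3]
+L2 (α=3/4) → [161/2, 325/3, 473/12]
+L3 (α=1/6) → [379/4, 2267/18, 5053/72]
+L4 (α=4/5) → [3019/20, 17747/90, 27229/360]
+L6 (α=0) → [3019/20, 17747/90, 27229/360]
+L7 (α=3/7) → [4384/35, 61279/315, 72859/630]
rounded: [125, 195, 116]


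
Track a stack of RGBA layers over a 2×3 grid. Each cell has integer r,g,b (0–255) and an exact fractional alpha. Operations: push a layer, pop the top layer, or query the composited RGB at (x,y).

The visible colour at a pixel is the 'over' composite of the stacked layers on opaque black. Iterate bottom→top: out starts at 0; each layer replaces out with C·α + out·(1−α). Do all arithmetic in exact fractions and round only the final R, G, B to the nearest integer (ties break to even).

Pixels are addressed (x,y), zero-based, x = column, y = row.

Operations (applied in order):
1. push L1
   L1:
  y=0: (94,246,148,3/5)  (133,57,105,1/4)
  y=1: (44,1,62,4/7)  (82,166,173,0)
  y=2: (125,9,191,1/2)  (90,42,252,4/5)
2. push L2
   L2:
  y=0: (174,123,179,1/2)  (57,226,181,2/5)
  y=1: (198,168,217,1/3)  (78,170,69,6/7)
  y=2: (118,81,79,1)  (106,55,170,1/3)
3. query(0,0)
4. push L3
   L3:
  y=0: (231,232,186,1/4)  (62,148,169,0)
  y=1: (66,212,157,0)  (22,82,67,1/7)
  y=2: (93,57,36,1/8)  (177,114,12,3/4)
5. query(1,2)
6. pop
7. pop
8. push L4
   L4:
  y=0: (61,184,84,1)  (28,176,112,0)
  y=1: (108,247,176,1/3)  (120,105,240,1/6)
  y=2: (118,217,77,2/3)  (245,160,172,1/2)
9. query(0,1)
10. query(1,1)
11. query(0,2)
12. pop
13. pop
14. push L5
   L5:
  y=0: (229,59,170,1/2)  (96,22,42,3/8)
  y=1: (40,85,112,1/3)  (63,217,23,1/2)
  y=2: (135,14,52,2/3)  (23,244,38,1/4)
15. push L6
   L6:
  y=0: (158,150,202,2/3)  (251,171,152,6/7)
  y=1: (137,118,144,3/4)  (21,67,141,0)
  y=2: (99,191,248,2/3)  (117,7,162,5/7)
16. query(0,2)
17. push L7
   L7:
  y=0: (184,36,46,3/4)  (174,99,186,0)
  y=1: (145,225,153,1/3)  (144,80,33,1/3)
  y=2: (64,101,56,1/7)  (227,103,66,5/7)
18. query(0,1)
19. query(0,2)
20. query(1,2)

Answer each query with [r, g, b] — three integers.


query (0,0) [L1,L2] — begin 0,0,0
L1 α=3/5: [282/5, 738/5, 444/5]
L2 α=1/2: [576/5, 1353/10, 1339/10]
= [115, 135, 134]

at x=1,y=2 over L1,L2,L3:
L1 α=4/5: [72, 168/5, 1008/5]
L2 α=1/3: [250/3, 611/15, 2866/15]
L3 α=3/4: [1843/12, 5741/60, 1703/30]
rounded: [154, 96, 57]

query (0,1) [L1,L4] — begin 0,0,0
after L1 α=4/7: [176/7, 4/7, 248/7]
after L4 α=1/3: [1108/21, 579/7, 576/7]
= [53, 83, 82]

(1,1) stack=L1,L4; from [0,0,0]:
after L1 α=0: [0, 0, 0]
after L4 α=1/6: [20, 35/2, 40]
rounded: [20, 18, 40]

(0,2) stack=L1,L4; from [0,0,0]:
after L1 α=1/2: [125/2, 9/2, 191/2]
after L4 α=2/3: [199/2, 877/6, 499/6]
→ [100, 146, 83]

(0,2) stack=L5,L6; from [0,0,0]:
after L5 α=2/3: [90, 28/3, 104/3]
after L6 α=2/3: [96, 1174/9, 1592/9]
= [96, 130, 177]

query (0,1) [L5,L6,L7] — begin 0,0,0
after L5 α=1/3: [40/3, 85/3, 112/3]
after L6 α=3/4: [1273/12, 1147/12, 352/3]
after L7 α=1/3: [2143/18, 2497/18, 1163/9]
= [119, 139, 129]

query (0,2) [L5,L6,L7] — begin 0,0,0
L5 α=2/3: [90, 28/3, 104/3]
L6 α=2/3: [96, 1174/9, 1592/9]
L7 α=1/7: [640/7, 2651/21, 3352/21]
= [91, 126, 160]

at x=1,y=2 over L5,L6,L7:
after L5 α=1/4: [23/4, 61, 19/2]
after L6 α=5/7: [1193/14, 157/7, 829/7]
after L7 α=5/7: [9138/49, 3919/49, 3968/49]
= [186, 80, 81]


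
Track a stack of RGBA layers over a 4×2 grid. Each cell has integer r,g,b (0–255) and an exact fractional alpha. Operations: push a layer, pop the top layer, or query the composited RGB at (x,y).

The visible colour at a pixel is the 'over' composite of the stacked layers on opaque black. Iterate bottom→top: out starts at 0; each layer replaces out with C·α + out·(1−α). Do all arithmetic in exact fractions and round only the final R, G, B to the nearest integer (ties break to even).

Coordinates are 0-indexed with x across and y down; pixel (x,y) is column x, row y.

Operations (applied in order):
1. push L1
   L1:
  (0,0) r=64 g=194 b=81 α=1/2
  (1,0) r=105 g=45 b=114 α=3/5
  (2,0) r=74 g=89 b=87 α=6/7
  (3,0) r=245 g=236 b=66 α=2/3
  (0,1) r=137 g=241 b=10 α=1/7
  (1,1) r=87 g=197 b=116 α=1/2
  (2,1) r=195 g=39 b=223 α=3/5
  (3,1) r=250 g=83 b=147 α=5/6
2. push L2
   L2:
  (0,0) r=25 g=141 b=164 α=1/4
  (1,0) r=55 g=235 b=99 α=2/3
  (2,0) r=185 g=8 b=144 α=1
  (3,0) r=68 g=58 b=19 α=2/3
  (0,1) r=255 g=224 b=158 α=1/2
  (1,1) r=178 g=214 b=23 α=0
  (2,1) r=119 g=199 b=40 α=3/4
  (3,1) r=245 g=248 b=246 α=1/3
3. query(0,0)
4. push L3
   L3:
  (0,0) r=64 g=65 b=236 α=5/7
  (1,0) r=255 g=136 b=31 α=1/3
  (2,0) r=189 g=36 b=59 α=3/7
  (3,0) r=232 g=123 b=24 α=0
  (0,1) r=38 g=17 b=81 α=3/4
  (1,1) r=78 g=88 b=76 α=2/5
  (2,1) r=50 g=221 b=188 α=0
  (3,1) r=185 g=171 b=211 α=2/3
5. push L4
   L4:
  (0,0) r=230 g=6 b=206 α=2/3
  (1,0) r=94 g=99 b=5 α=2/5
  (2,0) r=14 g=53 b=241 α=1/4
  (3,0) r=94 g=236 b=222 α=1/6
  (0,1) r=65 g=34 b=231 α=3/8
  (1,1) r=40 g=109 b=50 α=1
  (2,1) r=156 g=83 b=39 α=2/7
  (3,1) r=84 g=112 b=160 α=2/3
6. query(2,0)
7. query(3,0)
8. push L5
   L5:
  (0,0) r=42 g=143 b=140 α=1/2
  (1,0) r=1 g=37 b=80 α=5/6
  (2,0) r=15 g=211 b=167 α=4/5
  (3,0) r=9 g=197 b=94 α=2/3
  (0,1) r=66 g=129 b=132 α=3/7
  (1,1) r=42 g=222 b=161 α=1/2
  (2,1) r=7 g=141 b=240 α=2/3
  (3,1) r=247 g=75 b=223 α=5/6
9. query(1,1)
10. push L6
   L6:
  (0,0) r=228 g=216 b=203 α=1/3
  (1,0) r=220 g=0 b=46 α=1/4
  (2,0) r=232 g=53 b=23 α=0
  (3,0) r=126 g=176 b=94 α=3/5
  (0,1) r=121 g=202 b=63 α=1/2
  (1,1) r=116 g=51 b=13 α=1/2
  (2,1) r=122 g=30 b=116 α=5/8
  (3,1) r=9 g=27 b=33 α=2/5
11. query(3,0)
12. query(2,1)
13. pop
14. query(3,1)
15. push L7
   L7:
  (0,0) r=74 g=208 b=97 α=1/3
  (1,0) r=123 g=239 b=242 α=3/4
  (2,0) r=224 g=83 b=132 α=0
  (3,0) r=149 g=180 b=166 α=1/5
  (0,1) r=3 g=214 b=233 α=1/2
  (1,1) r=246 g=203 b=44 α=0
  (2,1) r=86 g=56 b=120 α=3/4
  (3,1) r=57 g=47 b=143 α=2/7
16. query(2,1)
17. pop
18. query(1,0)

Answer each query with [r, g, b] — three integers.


query (0,0) [L1,L2] — begin 0,0,0
+L1 (α=1/2) → [32, 97, 81/2]
+L2 (α=1/4) → [121/4, 108, 571/8]
= [30, 108, 71]

(2,0) stack=L1,L2,L3,L4; from [0,0,0]:
+L1 (α=6/7) → [444/7, 534/7, 522/7]
+L2 (α=1) → [185, 8, 144]
+L3 (α=3/7) → [1307/7, 20, 753/7]
+L4 (α=1/4) → [4019/28, 113/4, 1973/14]
= [144, 28, 141]

(3,0) stack=L1,L2,L3,L4; from [0,0,0]:
L1 α=2/3: [490/3, 472/3, 44]
L2 α=2/3: [898/9, 820/9, 82/3]
L3 α=0: [898/9, 820/9, 82/3]
L4 α=1/6: [2668/27, 3112/27, 538/9]
= [99, 115, 60]

query (1,1) [L1,L2,L3,L4,L5] — begin 0,0,0
L1 α=1/2: [87/2, 197/2, 58]
L2 α=0: [87/2, 197/2, 58]
L3 α=2/5: [573/10, 943/10, 326/5]
L4 α=1: [40, 109, 50]
L5 α=1/2: [41, 331/2, 211/2]
rounded: [41, 166, 106]

at x=3,y=0 over L1,L2,L3,L4,L5,L6:
L1 α=2/3: [490/3, 472/3, 44]
L2 α=2/3: [898/9, 820/9, 82/3]
L3 α=0: [898/9, 820/9, 82/3]
L4 α=1/6: [2668/27, 3112/27, 538/9]
L5 α=2/3: [3154/81, 13750/81, 2230/27]
L6 α=3/5: [36926/405, 70268/405, 12074/135]
= [91, 174, 89]

query (2,1) [L1,L2,L3,L4,L5,L6] — begin 0,0,0
after L1 α=3/5: [117, 117/5, 669/5]
after L2 α=3/4: [237/2, 1551/10, 1269/20]
after L3 α=0: [237/2, 1551/10, 1269/20]
after L4 α=2/7: [1809/14, 269/2, 1581/28]
after L5 α=2/3: [2005/42, 833/6, 5007/28]
after L6 α=5/8: [10545/112, 1133/16, 31261/224]
= [94, 71, 140]

at x=3,y=1 over L1,L2,L3,L4,L5:
+L1 (α=5/6) → [625/3, 415/6, 245/2]
+L2 (α=1/3) → [1985/9, 1159/9, 491/3]
+L3 (α=2/3) → [5315/27, 4237/27, 1757/9]
+L4 (α=2/3) → [9851/81, 10285/81, 4637/27]
+L5 (α=5/6) → [54943/243, 20330/243, 17371/81]
→ [226, 84, 214]

(2,1) stack=L1,L2,L3,L4,L5,L7; from [0,0,0]:
L1 α=3/5: [117, 117/5, 669/5]
L2 α=3/4: [237/2, 1551/10, 1269/20]
L3 α=0: [237/2, 1551/10, 1269/20]
L4 α=2/7: [1809/14, 269/2, 1581/28]
L5 α=2/3: [2005/42, 833/6, 5007/28]
L7 α=3/4: [12841/168, 1841/24, 15087/112]
rounded: [76, 77, 135]

at x=1,y=0 over L1,L2,L3,L4,L5:
L1 α=3/5: [63, 27, 342/5]
L2 α=2/3: [173/3, 497/3, 444/5]
L3 α=1/3: [1111/9, 1402/9, 1043/15]
L4 α=2/5: [335/3, 1996/15, 1093/25]
L5 α=5/6: [175/9, 4771/90, 11093/150]
→ [19, 53, 74]


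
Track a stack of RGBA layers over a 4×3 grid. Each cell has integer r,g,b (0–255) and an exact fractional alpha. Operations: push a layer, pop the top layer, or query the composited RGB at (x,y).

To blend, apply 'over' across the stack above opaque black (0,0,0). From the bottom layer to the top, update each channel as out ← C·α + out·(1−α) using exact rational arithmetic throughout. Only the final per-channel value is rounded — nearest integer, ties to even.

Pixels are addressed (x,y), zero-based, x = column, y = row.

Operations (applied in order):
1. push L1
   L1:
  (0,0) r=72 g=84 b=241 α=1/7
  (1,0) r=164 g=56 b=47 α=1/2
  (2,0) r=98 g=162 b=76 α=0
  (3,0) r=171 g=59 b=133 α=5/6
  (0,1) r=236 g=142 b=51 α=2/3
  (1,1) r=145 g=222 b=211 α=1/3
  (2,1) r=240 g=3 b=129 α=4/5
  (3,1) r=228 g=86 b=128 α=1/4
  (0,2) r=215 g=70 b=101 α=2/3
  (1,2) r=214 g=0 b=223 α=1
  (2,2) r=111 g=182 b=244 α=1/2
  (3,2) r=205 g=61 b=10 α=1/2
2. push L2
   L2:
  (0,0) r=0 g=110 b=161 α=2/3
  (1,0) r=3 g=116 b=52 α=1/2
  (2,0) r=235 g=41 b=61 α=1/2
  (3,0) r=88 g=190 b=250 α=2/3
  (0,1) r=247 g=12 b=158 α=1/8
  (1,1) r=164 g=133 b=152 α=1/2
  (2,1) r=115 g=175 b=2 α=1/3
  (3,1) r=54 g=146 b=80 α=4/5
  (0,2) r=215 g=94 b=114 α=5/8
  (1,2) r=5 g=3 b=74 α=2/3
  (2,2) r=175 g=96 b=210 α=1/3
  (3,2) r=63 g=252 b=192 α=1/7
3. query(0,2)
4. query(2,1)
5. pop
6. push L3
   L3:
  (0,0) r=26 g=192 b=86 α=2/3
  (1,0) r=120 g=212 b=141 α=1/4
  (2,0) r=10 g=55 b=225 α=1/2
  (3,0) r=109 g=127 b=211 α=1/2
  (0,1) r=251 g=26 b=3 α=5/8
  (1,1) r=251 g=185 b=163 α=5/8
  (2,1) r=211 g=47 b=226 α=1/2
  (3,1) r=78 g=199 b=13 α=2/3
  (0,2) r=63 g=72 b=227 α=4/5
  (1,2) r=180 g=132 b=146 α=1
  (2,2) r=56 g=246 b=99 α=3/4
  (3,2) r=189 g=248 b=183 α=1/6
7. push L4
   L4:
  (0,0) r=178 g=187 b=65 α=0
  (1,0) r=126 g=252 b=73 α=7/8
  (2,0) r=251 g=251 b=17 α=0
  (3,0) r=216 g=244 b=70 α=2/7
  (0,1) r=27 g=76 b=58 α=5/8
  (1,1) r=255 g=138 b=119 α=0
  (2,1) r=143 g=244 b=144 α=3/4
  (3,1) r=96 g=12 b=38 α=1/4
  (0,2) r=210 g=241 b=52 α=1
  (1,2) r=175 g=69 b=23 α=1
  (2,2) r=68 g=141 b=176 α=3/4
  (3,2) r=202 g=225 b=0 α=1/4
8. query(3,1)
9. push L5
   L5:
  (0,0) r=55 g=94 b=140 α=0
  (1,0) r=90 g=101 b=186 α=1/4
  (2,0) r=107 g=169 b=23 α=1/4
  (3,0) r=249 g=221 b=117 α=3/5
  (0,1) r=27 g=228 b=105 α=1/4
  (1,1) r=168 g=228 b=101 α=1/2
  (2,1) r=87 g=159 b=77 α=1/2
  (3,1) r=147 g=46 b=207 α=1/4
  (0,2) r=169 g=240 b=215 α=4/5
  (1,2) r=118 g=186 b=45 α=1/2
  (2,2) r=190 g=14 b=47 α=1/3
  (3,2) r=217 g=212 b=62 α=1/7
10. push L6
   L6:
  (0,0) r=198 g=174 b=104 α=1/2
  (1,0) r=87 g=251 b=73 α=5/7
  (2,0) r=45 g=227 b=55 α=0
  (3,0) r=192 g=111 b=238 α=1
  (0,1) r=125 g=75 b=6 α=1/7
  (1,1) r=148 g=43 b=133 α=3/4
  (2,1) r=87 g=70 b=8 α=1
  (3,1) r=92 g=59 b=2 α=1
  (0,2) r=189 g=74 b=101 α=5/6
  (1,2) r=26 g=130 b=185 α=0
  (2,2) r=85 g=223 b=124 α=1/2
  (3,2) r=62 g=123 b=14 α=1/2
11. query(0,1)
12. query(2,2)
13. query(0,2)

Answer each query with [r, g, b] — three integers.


query (0,2) [L1,L2] — begin 0,0,0
after L1 α=2/3: [430/3, 140/3, 202/3]
after L2 α=5/8: [1505/8, 305/4, 193/2]
= [188, 76, 96]

(2,1) stack=L1,L2; from [0,0,0]:
+L1 (α=4/5) → [192, 12/5, 516/5]
+L2 (α=1/3) → [499/3, 899/15, 1042/15]
= [166, 60, 69]

at x=3,y=1 over L1,L3,L4:
after L1 α=1/4: [57, 43/2, 32]
after L3 α=2/3: [71, 839/6, 58/3]
after L4 α=1/4: [309/4, 863/8, 24]
→ [77, 108, 24]

at x=0,y=1 over L1,L3,L4,L5,L6:
after L1 α=2/3: [472/3, 284/3, 34]
after L3 α=5/8: [1727/8, 207/4, 117/8]
after L4 α=5/8: [6261/64, 2141/32, 2671/64]
after L5 α=1/4: [20511/256, 13719/128, 14733/256]
after L6 α=1/7: [77533/896, 45957/448, 44967/896]
= [87, 103, 50]

at x=2,y=2 over L1,L3,L4,L5,L6:
L1 α=1/2: [111/2, 91, 122]
L3 α=3/4: [447/8, 829/4, 419/4]
L4 α=3/4: [2079/32, 2521/16, 2531/16]
L5 α=1/3: [5119/48, 2633/24, 969/8]
L6 α=1/2: [9199/96, 7985/48, 1961/16]
rounded: [96, 166, 123]

(0,2) stack=L1,L3,L4,L5,L6; from [0,0,0]:
after L1 α=2/3: [430/3, 140/3, 202/3]
after L3 α=4/5: [1186/15, 1004/15, 2926/15]
after L4 α=1: [210, 241, 52]
after L5 α=4/5: [886/5, 1201/5, 912/5]
after L6 α=5/6: [5611/30, 1017/10, 3437/30]
= [187, 102, 115]


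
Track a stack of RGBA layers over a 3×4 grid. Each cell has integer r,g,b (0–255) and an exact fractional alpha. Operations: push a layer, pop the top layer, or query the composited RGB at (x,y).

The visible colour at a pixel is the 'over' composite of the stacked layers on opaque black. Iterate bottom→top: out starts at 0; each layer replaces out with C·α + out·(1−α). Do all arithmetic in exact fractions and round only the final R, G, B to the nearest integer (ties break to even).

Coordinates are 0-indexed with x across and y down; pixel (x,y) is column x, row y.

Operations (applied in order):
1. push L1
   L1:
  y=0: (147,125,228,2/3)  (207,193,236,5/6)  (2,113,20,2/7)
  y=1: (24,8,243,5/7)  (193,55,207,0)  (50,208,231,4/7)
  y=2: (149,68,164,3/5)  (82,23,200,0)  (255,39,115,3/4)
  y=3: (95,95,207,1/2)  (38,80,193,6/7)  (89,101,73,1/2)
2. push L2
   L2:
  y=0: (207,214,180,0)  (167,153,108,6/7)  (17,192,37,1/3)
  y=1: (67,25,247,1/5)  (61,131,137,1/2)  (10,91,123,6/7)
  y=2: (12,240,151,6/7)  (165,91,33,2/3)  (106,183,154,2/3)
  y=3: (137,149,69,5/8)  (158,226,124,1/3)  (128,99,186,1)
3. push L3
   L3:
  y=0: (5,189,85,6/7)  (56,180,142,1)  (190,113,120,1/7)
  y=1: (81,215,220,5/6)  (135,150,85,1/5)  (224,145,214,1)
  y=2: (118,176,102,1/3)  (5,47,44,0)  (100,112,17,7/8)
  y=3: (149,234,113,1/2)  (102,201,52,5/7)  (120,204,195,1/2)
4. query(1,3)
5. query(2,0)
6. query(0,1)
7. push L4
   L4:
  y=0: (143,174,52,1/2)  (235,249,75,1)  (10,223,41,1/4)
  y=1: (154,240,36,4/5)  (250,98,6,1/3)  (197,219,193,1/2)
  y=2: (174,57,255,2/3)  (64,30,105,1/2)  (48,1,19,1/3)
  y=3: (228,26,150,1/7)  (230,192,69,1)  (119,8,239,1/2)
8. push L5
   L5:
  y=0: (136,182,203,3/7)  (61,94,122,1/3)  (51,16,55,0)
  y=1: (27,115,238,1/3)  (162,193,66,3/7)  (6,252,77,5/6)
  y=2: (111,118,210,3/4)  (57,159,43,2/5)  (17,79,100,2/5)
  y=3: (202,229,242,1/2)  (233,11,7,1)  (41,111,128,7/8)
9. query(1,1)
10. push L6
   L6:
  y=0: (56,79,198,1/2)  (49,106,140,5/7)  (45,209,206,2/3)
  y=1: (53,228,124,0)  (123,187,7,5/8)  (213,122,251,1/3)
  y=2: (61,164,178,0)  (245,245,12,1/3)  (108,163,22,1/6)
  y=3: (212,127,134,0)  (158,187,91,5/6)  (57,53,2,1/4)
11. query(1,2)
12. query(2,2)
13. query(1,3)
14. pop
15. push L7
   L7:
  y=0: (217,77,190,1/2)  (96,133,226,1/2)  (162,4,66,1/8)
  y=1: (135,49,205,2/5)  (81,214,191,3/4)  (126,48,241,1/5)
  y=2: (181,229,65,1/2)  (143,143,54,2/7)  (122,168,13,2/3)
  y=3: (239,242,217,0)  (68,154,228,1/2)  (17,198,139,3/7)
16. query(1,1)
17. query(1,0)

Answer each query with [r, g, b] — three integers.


at x=1,y=3 over L1,L2,L3:
+L1 (α=6/7) → [228/7, 480/7, 1158/7]
+L2 (α=1/3) → [1562/21, 2542/21, 3184/21]
+L3 (α=5/7) → [13834/147, 26189/147, 11828/147]
= [94, 178, 80]

at x=2,y=0 over L1,L2,L3:
L1 α=2/7: [4/7, 226/7, 40/7]
L2 α=1/3: [127/21, 1796/21, 113/7]
L3 α=1/7: [1584/49, 4383/49, 1518/49]
→ [32, 89, 31]

at x=0,y=1 over L1,L2,L3:
after L1 α=5/7: [120/7, 40/7, 1215/7]
after L2 α=1/5: [949/35, 67/7, 6589/35]
after L3 α=5/6: [7562/105, 3796/21, 45089/210]
→ [72, 181, 215]

at x=1,y=1 over L1,L2,L3,L4,L5:
after L1 α=0: [0, 0, 0]
after L2 α=1/2: [61/2, 131/2, 137/2]
after L3 α=1/5: [257/5, 412/5, 359/5]
after L4 α=1/3: [588/5, 438/5, 748/15]
after L5 α=3/7: [4782/35, 4647/35, 5962/105]
→ [137, 133, 57]

query (1,2) [L1,L2,L3,L4,L5,L6] — begin 0,0,0
after L1 α=0: [0, 0, 0]
after L2 α=2/3: [110, 182/3, 22]
after L3 α=0: [110, 182/3, 22]
after L4 α=1/2: [87, 136/3, 127/2]
after L5 α=2/5: [75, 454/5, 553/10]
after L6 α=1/3: [395/3, 711/5, 613/15]
= [132, 142, 41]

query (2,2) [L1,L2,L3,L4,L5,L6] — begin 0,0,0
L1 α=3/4: [765/4, 117/4, 345/4]
L2 α=2/3: [1613/12, 527/4, 1577/12]
L3 α=7/8: [10013/96, 3663/32, 3005/96]
L4 α=1/3: [12317/144, 3679/48, 3917/144]
L5 α=2/5: [13949/240, 6207/80, 13517/240]
L6 α=1/6: [19133/288, 8815/96, 14573/288]
rounded: [66, 92, 51]

(1,3) stack=L1,L2,L3,L4,L5,L6; from [0,0,0]:
+L1 (α=6/7) → [228/7, 480/7, 1158/7]
+L2 (α=1/3) → [1562/21, 2542/21, 3184/21]
+L3 (α=5/7) → [13834/147, 26189/147, 11828/147]
+L4 (α=1) → [230, 192, 69]
+L5 (α=1) → [233, 11, 7]
+L6 (α=5/6) → [341/2, 473/3, 77]
rounded: [170, 158, 77]

query (1,1) [L1,L2,L3,L4,L5,L7] — begin 0,0,0
after L1 α=0: [0, 0, 0]
after L2 α=1/2: [61/2, 131/2, 137/2]
after L3 α=1/5: [257/5, 412/5, 359/5]
after L4 α=1/3: [588/5, 438/5, 748/15]
after L5 α=3/7: [4782/35, 4647/35, 5962/105]
after L7 α=3/4: [13287/140, 27117/140, 66127/420]
rounded: [95, 194, 157]

at x=1,y=0 over L1,L2,L3,L4,L5,L7:
L1 α=5/6: [345/2, 965/6, 590/3]
L2 α=6/7: [2349/14, 6473/42, 362/3]
L3 α=1: [56, 180, 142]
L4 α=1: [235, 249, 75]
L5 α=1/3: [177, 592/3, 272/3]
L7 α=1/2: [273/2, 991/6, 475/3]
= [136, 165, 158]


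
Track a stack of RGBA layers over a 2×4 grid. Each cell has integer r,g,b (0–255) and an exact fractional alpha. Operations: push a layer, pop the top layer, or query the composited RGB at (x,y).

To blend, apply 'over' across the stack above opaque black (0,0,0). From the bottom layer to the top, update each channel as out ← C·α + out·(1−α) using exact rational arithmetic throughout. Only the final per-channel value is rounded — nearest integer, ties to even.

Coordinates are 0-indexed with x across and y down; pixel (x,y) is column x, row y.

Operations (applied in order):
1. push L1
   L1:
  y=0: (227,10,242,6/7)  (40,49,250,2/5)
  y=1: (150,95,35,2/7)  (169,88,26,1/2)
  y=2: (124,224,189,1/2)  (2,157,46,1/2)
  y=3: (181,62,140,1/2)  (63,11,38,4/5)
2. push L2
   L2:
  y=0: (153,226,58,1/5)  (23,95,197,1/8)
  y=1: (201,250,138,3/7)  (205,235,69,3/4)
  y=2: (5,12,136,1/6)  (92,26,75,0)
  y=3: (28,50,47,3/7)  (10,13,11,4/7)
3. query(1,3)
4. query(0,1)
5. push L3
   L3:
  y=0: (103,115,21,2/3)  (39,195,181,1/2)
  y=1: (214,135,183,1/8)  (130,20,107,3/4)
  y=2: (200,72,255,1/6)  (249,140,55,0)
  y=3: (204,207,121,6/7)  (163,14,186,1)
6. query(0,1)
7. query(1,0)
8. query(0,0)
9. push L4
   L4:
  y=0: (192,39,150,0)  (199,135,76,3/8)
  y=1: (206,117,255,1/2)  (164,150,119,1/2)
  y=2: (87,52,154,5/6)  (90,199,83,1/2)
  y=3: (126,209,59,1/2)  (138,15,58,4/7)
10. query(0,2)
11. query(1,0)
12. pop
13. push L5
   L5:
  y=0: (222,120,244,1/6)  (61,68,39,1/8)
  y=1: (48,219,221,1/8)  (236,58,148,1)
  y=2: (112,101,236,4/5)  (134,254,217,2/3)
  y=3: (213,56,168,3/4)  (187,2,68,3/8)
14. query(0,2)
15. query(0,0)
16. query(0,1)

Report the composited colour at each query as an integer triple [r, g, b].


(1,3) stack=L1,L2; from [0,0,0]:
L1 α=4/5: [252/5, 44/5, 152/5]
L2 α=4/7: [956/35, 56/5, 676/35]
rounded: [27, 11, 19]

query (0,1) [L1,L2] — begin 0,0,0
after L1 α=2/7: [300/7, 190/7, 10]
after L2 α=3/7: [5421/49, 6010/49, 454/7]
= [111, 123, 65]

at x=0,y=1 over L1,L2,L3:
+L1 (α=2/7) → [300/7, 190/7, 10]
+L2 (α=3/7) → [5421/49, 6010/49, 454/7]
+L3 (α=1/8) → [6919/56, 6955/56, 637/8]
→ [124, 124, 80]

at x=1,y=0 over L1,L2,L3:
L1 α=2/5: [16, 98/5, 100]
L2 α=1/8: [135/8, 1161/40, 897/8]
L3 α=1/2: [447/16, 8961/80, 2345/16]
= [28, 112, 147]

at x=0,y=0 over L1,L2,L3:
after L1 α=6/7: [1362/7, 60/7, 1452/7]
after L2 α=1/5: [6519/35, 1822/35, 6214/35]
after L3 α=2/3: [13729/105, 9872/105, 7684/105]
= [131, 94, 73]

(0,2) stack=L1,L2,L3,L4; from [0,0,0]:
after L1 α=1/2: [62, 112, 189/2]
after L2 α=1/6: [105/2, 286/3, 1217/12]
after L3 α=1/6: [925/12, 823/9, 9145/72]
after L4 α=5/6: [6145/72, 3163/54, 64585/432]
→ [85, 59, 150]

(1,0) stack=L1,L2,L3,L4; from [0,0,0]:
+L1 (α=2/5) → [16, 98/5, 100]
+L2 (α=1/8) → [135/8, 1161/40, 897/8]
+L3 (α=1/2) → [447/16, 8961/80, 2345/16]
+L4 (α=3/8) → [11787/128, 15441/128, 15373/128]
= [92, 121, 120]

at x=0,y=2 over L1,L2,L3,L5:
+L1 (α=1/2) → [62, 112, 189/2]
+L2 (α=1/6) → [105/2, 286/3, 1217/12]
+L3 (α=1/6) → [925/12, 823/9, 9145/72]
+L5 (α=4/5) → [6301/60, 4459/45, 77113/360]
rounded: [105, 99, 214]

(0,0) stack=L1,L2,L3,L5; from [0,0,0]:
L1 α=6/7: [1362/7, 60/7, 1452/7]
L2 α=1/5: [6519/35, 1822/35, 6214/35]
L3 α=2/3: [13729/105, 9872/105, 7684/105]
L5 α=1/6: [18391/126, 6196/63, 6404/63]
rounded: [146, 98, 102]

(0,1) stack=L1,L2,L3,L5; from [0,0,0]:
after L1 α=2/7: [300/7, 190/7, 10]
after L2 α=3/7: [5421/49, 6010/49, 454/7]
after L3 α=1/8: [6919/56, 6955/56, 637/8]
after L5 α=1/8: [7303/64, 8707/64, 6227/64]
rounded: [114, 136, 97]


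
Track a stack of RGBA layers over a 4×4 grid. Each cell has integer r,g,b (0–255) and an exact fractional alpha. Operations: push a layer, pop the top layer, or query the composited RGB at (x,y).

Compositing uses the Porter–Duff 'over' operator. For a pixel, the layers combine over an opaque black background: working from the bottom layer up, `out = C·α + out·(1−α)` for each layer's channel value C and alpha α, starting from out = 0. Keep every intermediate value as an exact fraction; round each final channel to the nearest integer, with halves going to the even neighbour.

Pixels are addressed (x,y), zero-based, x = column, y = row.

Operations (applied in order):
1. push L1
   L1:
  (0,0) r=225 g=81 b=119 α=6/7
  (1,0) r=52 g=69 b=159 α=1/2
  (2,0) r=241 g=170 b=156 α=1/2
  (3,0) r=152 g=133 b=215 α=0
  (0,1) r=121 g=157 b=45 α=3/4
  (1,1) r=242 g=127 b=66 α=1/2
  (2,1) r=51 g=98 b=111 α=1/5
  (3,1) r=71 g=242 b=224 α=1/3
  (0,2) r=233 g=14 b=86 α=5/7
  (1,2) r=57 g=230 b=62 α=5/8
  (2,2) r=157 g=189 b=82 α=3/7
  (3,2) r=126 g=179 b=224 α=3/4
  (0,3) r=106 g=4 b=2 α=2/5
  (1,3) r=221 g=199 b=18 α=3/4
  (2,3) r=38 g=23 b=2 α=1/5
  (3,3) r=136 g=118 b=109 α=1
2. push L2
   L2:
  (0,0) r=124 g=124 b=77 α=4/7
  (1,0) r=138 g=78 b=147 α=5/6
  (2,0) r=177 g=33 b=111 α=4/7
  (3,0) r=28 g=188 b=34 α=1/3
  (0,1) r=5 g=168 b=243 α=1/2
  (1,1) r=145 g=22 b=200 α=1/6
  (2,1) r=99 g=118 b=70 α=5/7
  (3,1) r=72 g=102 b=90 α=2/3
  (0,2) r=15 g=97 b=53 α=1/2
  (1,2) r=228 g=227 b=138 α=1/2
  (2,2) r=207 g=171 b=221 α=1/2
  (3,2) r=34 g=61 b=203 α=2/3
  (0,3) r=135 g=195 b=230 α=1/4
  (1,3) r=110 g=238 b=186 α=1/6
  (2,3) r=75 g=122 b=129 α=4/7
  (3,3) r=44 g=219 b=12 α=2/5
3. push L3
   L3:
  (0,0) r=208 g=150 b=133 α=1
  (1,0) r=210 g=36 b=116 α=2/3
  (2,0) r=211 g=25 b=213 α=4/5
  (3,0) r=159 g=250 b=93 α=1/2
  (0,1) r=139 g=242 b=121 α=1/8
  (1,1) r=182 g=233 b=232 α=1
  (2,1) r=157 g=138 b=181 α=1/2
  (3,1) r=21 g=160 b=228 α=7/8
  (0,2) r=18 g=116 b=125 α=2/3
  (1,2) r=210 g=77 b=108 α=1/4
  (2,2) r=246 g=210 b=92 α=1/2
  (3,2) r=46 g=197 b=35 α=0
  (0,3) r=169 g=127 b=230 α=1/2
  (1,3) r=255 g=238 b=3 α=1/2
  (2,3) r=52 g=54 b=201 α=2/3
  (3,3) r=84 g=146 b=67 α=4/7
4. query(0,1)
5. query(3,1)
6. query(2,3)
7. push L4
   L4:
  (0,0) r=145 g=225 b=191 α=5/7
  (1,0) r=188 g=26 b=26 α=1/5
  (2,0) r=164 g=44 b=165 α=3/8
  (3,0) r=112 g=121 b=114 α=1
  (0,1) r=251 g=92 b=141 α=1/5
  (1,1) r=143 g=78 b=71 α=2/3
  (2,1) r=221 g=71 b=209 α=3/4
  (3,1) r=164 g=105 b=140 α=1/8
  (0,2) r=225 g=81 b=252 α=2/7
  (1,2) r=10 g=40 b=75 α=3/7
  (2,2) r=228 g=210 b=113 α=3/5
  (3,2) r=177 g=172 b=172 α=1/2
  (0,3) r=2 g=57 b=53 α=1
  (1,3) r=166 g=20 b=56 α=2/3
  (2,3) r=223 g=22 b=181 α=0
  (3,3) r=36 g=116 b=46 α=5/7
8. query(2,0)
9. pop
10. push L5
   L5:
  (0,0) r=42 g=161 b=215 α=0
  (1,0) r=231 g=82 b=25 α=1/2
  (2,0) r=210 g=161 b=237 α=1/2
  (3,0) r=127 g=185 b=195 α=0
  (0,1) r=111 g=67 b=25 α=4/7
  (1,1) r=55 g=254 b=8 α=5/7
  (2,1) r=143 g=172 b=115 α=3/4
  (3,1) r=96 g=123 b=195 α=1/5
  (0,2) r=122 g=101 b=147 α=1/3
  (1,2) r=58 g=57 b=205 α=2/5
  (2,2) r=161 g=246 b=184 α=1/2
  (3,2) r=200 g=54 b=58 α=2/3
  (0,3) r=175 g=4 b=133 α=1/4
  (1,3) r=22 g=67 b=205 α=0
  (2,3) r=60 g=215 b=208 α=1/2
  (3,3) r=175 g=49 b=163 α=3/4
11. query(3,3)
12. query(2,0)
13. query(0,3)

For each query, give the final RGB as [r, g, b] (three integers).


query (0,1) [L1,L2,L3] — begin 0,0,0
L1 α=3/4: [363/4, 471/4, 135/4]
L2 α=1/2: [383/8, 1143/8, 1107/8]
L3 α=1/8: [3793/64, 9937/64, 8717/64]
→ [59, 155, 136]

(3,1) stack=L1,L2,L3; from [0,0,0]:
after L1 α=1/3: [71/3, 242/3, 224/3]
after L2 α=2/3: [503/9, 854/9, 764/9]
after L3 α=7/8: [913/36, 5467/36, 1891/9]
→ [25, 152, 210]

(2,3) stack=L1,L2,L3; from [0,0,0]:
L1 α=1/5: [38/5, 23/5, 2/5]
L2 α=4/7: [1614/35, 2509/35, 2586/35]
L3 α=2/3: [5254/105, 6289/105, 5552/35]
rounded: [50, 60, 159]

(2,0) stack=L1,L2,L3,L4; from [0,0,0]:
L1 α=1/2: [241/2, 85, 78]
L2 α=4/7: [2139/14, 387/7, 678/7]
L3 α=4/5: [2791/14, 1087/35, 6642/35]
L4 α=3/8: [20843/112, 2011/56, 10107/56]
= [186, 36, 180]

at x=3,y=3 over L1,L2,L3,L5:
after L1 α=1: [136, 118, 109]
after L2 α=2/5: [496/5, 792/5, 351/5]
after L3 α=4/7: [3168/35, 5296/35, 2393/35]
after L5 α=3/4: [21543/140, 10441/140, 4877/35]
rounded: [154, 75, 139]

at x=2,y=0 over L1,L2,L3,L5:
+L1 (α=1/2) → [241/2, 85, 78]
+L2 (α=4/7) → [2139/14, 387/7, 678/7]
+L3 (α=4/5) → [2791/14, 1087/35, 6642/35]
+L5 (α=1/2) → [5731/28, 3361/35, 14937/70]
→ [205, 96, 213]

query (0,3) [L1,L2,L3,L5] — begin 0,0,0
after L1 α=2/5: [212/5, 8/5, 4/5]
after L2 α=1/4: [1311/20, 999/20, 581/10]
after L3 α=1/2: [4691/40, 3539/40, 2881/20]
after L5 α=1/4: [21073/160, 10777/160, 11303/80]
→ [132, 67, 141]
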